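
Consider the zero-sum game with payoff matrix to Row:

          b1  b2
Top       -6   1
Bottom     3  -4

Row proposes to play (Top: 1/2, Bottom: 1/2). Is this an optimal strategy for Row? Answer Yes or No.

Against b1 this mix gives (1/2)·(-6) + (1/2)·3 = -3/2.
Against b2 this mix gives (1/2)·1 + (1/2)·(-4) = -3/2.
All of Column's active replies (b1, b2) yield -3/2, and no column does worse for Row. The mix makes Column indifferent and guarantees -3/2, so it is optimal.

Yes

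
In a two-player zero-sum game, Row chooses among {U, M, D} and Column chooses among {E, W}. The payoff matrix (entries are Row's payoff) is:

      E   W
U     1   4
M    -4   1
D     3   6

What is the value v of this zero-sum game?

Row minima: U → 1, M → -4, D → 3; maximin = 3.
Column maxima: E → 3, W → 6; minimax = 3.
Since maximin = minimax = 3, there is a saddle point and the value is 3.

3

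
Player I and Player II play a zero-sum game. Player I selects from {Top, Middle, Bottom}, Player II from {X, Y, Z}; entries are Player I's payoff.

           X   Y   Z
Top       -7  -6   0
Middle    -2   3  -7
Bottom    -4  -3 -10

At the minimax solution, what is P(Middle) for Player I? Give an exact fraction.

Row minima: Top → -7, Middle → -7, Bottom → -10; maximin = -7.
Column maxima: X → -2, Y → 3, Z → 0; minimax = -2.
-7 ≠ -2, so there is no saddle point; optimal play is mixed.
Bottom is strictly dominated by Middle, so Player I never plays it.
Y is strictly dominated by X (it gives Player I strictly more in every row), so Player II never plays it.
On the remaining 2×2 (Top, Middle vs X, Z):
Let Player I play Top with probability p. Expected payoff against X: (-7)p + (-2)(1−p) = −5p − 2; against Z: 0p + (-7)(1−p) = 7p − 7.
Setting these equal: −5p − 2 = 7p − 7 ⇒ −12p = -5 ⇒ p = 5/12, and the value is (-5)·(5/12) − 2 = -49/12.
For Player II: with q = P(X), equating Top's and Middle's payoffs gives −7q = 5q − 7 ⇒ q = 7/12.

7/12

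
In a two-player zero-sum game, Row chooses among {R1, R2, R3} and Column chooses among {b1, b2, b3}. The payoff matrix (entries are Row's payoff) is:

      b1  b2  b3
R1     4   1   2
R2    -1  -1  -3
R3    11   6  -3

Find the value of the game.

3/2

Row minima: R1 → 1, R2 → -3, R3 → -3; maximin = 1.
Column maxima: b1 → 11, b2 → 6, b3 → 2; minimax = 2.
1 ≠ 2, so there is no saddle point; optimal play is mixed.
R2 is strictly dominated by R1, so Row never plays it.
With R2 eliminated, b1 is strictly dominated by b2 (it gives Row strictly more in every remaining row), so Column never plays it.
On the remaining 2×2 (R1, R3 vs b2, b3):
Let Row play R1 with probability p. Expected payoff against b2: 1p + 6(1−p) = −5p + 6; against b3: 2p + (-3)(1−p) = 5p − 3.
Setting these equal: −5p + 6 = 5p − 3 ⇒ −10p = -9 ⇒ p = 9/10, and the value is (-5)·(9/10) + 6 = 3/2.
For Column: with q = P(b2), equating R1's and R3's payoffs gives −q + 2 = 9q − 3 ⇒ q = 1/2.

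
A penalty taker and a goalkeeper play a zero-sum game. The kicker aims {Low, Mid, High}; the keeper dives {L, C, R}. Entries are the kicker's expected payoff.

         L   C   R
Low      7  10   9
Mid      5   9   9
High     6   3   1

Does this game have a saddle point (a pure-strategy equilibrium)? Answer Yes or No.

Yes

Row minima: Low → 7, Mid → 5, High → 1; maximin = 7.
Column maxima: L → 7, C → 10, R → 9; minimax = 7.
maximin = minimax = 7, so a saddle point exists.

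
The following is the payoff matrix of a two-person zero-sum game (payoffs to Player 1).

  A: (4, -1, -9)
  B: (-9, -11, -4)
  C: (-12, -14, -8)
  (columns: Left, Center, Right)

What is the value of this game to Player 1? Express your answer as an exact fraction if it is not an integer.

-19/3

Row minima: A → -9, B → -11, C → -14; maximin = -9.
Column maxima: Left → 4, Center → -1, Right → -4; minimax = -4.
-9 ≠ -4, so there is no saddle point; optimal play is mixed.
C is strictly dominated by B, so Player 1 never plays it.
Left is strictly dominated by Center (it gives Player 1 strictly more in every row), so Player 2 never plays it.
On the remaining 2×2 (A, B vs Center, Right):
Let Player 1 play A with probability p. Expected payoff against Center: (-1)p + (-11)(1−p) = 10p − 11; against Right: (-9)p + (-4)(1−p) = −5p − 4.
Setting these equal: 10p − 11 = −5p − 4 ⇒ 15p = 7 ⇒ p = 7/15, and the value is (10)·(7/15) − 11 = -19/3.
For Player 2: with q = P(Center), equating A's and B's payoffs gives 8q − 9 = −7q − 4 ⇒ q = 1/3.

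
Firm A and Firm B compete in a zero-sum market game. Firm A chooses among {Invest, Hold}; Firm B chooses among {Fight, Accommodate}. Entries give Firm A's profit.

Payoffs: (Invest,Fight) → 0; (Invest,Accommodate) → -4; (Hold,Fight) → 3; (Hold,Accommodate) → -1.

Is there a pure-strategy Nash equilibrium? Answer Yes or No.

Row minima: Invest → -4, Hold → -1; maximin = -1.
Column maxima: Fight → 3, Accommodate → -1; minimax = -1.
maximin = minimax = -1, so a saddle point exists.

Yes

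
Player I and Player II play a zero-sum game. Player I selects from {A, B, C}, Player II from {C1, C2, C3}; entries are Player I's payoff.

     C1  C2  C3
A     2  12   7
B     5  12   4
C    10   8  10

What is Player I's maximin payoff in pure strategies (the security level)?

8

Row minima: A → 2, B → 4, C → 8.
The best of these is 8.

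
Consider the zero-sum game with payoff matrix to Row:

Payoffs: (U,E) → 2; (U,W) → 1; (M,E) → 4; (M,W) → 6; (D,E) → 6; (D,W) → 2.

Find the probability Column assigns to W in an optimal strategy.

1/3

Row minima: U → 1, M → 4, D → 2; maximin = 4.
Column maxima: E → 6, W → 6; minimax = 6.
4 ≠ 6, so there is no saddle point; optimal play is mixed.
U is strictly dominated by M, so Row never plays it.
On the remaining 2×2 (M, D vs E, W):
Let Row play M with probability p. Expected payoff against E: 4p + 6(1−p) = −2p + 6; against W: 6p + 2(1−p) = 4p + 2.
Setting these equal: −2p + 6 = 4p + 2 ⇒ −6p = -4 ⇒ p = 2/3, and the value is (-2)·(2/3) + 6 = 14/3.
For Column: with q = P(E), equating M's and D's payoffs gives −2q + 6 = 4q + 2 ⇒ q = 2/3.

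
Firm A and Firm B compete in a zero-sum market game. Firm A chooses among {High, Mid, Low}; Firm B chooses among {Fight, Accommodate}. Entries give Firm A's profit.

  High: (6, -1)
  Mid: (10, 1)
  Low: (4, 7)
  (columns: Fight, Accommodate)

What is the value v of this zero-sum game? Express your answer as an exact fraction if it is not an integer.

11/2

Row minima: High → -1, Mid → 1, Low → 4; maximin = 4.
Column maxima: Fight → 10, Accommodate → 7; minimax = 7.
4 ≠ 7, so there is no saddle point; optimal play is mixed.
High is strictly dominated by Mid, so Firm A never plays it.
On the remaining 2×2 (Mid, Low vs Fight, Accommodate):
Let Firm A play Mid with probability p. Expected payoff against Fight: 10p + 4(1−p) = 6p + 4; against Accommodate: 1p + 7(1−p) = −6p + 7.
Setting these equal: 6p + 4 = −6p + 7 ⇒ 12p = 3 ⇒ p = 1/4, and the value is (6)·(1/4) + 4 = 11/2.
For Firm B: with q = P(Fight), equating Mid's and Low's payoffs gives 9q + 1 = −3q + 7 ⇒ q = 1/2.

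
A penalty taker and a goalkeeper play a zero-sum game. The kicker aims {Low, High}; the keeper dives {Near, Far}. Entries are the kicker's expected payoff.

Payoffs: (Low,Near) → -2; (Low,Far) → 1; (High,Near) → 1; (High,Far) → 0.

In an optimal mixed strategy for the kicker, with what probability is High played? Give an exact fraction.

Row minima: Low → -2, High → 0; maximin = 0.
Column maxima: Near → 1, Far → 1; minimax = 1.
0 ≠ 1, so there is no saddle point; optimal play is mixed.
Let the kicker play Low with probability p. Expected payoff against Near: (-2)p + 1(1−p) = −3p + 1; against Far: 1p + 0(1−p) = p.
Setting these equal: −3p + 1 = p ⇒ −4p = -1 ⇒ p = 1/4, and the value is (-3)·(1/4) + 1 = 1/4.
For the keeper: with q = P(Near), equating Low's and High's payoffs gives −3q + 1 = q ⇒ q = 1/4.

3/4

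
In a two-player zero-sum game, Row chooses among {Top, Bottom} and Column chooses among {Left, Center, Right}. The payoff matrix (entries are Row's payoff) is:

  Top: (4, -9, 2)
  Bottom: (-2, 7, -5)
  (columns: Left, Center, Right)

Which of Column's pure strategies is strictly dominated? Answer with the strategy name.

Left

Right holds Row's payoff strictly below Left in every row: 2 < 4, -5 < -2.
So Left is strictly dominated for Column.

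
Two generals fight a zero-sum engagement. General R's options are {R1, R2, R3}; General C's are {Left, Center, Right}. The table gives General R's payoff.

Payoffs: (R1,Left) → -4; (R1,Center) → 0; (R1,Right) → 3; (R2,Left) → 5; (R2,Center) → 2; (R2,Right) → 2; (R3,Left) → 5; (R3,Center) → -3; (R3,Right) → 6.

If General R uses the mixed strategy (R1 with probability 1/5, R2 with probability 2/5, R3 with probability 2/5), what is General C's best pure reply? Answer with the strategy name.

Center

If General C plays Left, General R's expected payoff is (1/5)·(-4) + (2/5)·5 + (2/5)·5 = 16/5.
If General C plays Center, General R's expected payoff is (1/5)·0 + (2/5)·2 + (2/5)·(-3) = -2/5.
If General C plays Right, General R's expected payoff is (1/5)·3 + (2/5)·2 + (2/5)·6 = 19/5.
General C minimizes General R's payoff; the smallest is -2/5, so the best response is Center.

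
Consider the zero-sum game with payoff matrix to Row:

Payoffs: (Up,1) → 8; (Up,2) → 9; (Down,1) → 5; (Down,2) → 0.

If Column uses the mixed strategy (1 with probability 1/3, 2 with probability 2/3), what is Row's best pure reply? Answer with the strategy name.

Expected payoff of Up: (1/3)·8 + (2/3)·9 = 26/3.
Expected payoff of Down: (1/3)·5 + (2/3)·0 = 5/3.
The largest is 26/3, so Row's best response is Up.

Up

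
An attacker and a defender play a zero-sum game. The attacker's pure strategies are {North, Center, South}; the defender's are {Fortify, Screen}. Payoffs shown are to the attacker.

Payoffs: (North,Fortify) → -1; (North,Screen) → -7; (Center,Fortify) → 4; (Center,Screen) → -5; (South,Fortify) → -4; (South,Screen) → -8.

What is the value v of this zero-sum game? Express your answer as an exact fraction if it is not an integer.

-5

Row minima: North → -7, Center → -5, South → -8; maximin = -5.
Column maxima: Fortify → 4, Screen → -5; minimax = -5.
Since maximin = minimax = -5, there is a saddle point and the value is -5.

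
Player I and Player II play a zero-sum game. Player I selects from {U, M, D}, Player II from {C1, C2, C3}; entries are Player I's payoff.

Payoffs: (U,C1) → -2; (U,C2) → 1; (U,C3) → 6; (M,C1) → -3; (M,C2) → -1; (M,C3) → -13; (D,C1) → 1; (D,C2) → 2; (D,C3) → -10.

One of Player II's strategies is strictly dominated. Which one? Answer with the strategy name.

C1 holds Player I's payoff strictly below C2 in every row: -2 < 1, -3 < -1, 1 < 2.
So C2 is strictly dominated for Player II.

C2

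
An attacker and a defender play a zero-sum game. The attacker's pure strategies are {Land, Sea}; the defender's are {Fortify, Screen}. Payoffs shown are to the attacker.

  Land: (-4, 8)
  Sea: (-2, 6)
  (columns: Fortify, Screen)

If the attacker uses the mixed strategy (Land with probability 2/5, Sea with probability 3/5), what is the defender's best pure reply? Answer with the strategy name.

If the defender plays Fortify, the attacker's expected payoff is (2/5)·(-4) + (3/5)·(-2) = -14/5.
If the defender plays Screen, the attacker's expected payoff is (2/5)·8 + (3/5)·6 = 34/5.
The defender minimizes the attacker's payoff; the smallest is -14/5, so the best response is Fortify.

Fortify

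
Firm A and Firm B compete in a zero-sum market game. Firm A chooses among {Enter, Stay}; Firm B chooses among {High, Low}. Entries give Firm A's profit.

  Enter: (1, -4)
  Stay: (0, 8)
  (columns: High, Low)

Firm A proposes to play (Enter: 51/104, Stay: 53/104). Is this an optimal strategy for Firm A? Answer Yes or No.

No

Against High this mix gives (51/104)·1 + (53/104)·0 = 51/104.
Against Low this mix gives (51/104)·(-4) + (53/104)·8 = 55/26.
Firm B will play High, holding Firm A to 51/104. Shifting weight toward the row that does better against High would raise this floor (the equalizing mix achieves 8/13 against both High and Low), so the proposed strategy is not optimal.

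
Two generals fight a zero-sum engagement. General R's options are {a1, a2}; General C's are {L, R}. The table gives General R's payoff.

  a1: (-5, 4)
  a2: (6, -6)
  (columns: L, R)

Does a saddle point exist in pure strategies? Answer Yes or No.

No

Row minima: a1 → -5, a2 → -6; maximin = -5.
Column maxima: L → 6, R → 4; minimax = 4.
-5 ≠ 4, so no pure-strategy equilibrium exists.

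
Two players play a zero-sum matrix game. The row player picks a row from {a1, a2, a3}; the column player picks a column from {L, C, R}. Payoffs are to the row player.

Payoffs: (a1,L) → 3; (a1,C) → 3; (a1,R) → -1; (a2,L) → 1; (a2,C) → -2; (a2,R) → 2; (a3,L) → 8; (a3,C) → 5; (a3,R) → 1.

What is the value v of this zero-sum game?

Row minima: a1 → -1, a2 → -2, a3 → 1; maximin = 1.
Column maxima: L → 8, C → 5, R → 2; minimax = 2.
1 ≠ 2, so there is no saddle point; optimal play is mixed.
a1 is strictly dominated by a3, so the row player never plays it.
With a1 eliminated, L is strictly dominated by C (it gives the row player strictly more in every remaining row), so the column player never plays it.
On the remaining 2×2 (a2, a3 vs C, R):
Let the row player play a2 with probability p. Expected payoff against C: (-2)p + 5(1−p) = −7p + 5; against R: 2p + 1(1−p) = p + 1.
Setting these equal: −7p + 5 = p + 1 ⇒ −8p = -4 ⇒ p = 1/2, and the value is (-7)·(1/2) + 5 = 3/2.
For the column player: with q = P(C), equating a2's and a3's payoffs gives −4q + 2 = 4q + 1 ⇒ q = 1/8.

3/2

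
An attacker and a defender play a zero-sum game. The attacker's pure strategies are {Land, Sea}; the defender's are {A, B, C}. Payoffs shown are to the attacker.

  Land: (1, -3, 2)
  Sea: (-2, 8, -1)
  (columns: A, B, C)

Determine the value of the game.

Row minima: Land → -3, Sea → -2; maximin = -2.
Column maxima: A → 1, B → 8, C → 2; minimax = 1.
-2 ≠ 1, so there is no saddle point; optimal play is mixed.
C is strictly dominated by A (it gives the attacker strictly more in every row), so the defender never plays it.
On the remaining 2×2 (Land, Sea vs A, B):
Let the attacker play Land with probability p. Expected payoff against A: 1p + (-2)(1−p) = 3p − 2; against B: (-3)p + 8(1−p) = −11p + 8.
Setting these equal: 3p − 2 = −11p + 8 ⇒ 14p = 10 ⇒ p = 5/7, and the value is (3)·(5/7) − 2 = 1/7.
For the defender: with q = P(A), equating Land's and Sea's payoffs gives 4q − 3 = −10q + 8 ⇒ q = 11/14.

1/7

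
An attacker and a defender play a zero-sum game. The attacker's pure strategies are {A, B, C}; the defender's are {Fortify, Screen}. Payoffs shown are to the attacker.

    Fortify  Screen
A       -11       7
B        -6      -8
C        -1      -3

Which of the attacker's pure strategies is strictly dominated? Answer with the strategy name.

C gives a strictly higher payoff than B against every column: -1 > -6, -3 > -8.
So B is strictly dominated and the attacker never plays it.

B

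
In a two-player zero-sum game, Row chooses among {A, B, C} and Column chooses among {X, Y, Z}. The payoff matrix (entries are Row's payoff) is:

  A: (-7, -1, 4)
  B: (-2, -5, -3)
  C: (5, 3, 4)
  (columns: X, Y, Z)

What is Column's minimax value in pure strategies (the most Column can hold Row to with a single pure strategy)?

3

Column maxima: X → 5, Y → 3, Z → 4.
The smallest of these is 3.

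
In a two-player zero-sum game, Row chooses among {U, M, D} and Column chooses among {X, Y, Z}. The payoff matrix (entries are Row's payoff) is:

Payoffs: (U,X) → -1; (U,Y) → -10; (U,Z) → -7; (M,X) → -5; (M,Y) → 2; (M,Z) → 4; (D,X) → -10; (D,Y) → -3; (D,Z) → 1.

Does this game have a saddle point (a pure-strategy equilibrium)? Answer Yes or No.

Row minima: U → -10, M → -5, D → -10; maximin = -5.
Column maxima: X → -1, Y → 2, Z → 4; minimax = -1.
-5 ≠ -1, so no pure-strategy equilibrium exists.

No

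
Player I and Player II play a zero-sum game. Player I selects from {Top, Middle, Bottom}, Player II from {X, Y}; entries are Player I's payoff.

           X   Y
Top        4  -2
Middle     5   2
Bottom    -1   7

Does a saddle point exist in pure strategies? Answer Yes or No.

Row minima: Top → -2, Middle → 2, Bottom → -1; maximin = 2.
Column maxima: X → 5, Y → 7; minimax = 5.
2 ≠ 5, so no pure-strategy equilibrium exists.

No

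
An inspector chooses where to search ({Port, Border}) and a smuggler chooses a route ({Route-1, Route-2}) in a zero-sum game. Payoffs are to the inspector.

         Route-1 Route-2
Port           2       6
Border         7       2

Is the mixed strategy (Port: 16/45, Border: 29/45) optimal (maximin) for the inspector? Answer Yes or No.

Against Route-1 this mix gives (16/45)·2 + (29/45)·7 = 47/9.
Against Route-2 this mix gives (16/45)·6 + (29/45)·2 = 154/45.
The smuggler will play Route-2, holding the inspector to 154/45. Shifting weight toward the row that does better against Route-2 would raise this floor (the equalizing mix achieves 38/9 against both Route-2 and Route-1), so the proposed strategy is not optimal.

No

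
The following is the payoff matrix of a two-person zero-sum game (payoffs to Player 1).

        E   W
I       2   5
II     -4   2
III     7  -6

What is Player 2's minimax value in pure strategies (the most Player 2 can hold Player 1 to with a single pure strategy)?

Column maxima: E → 7, W → 5.
The smallest of these is 5.

5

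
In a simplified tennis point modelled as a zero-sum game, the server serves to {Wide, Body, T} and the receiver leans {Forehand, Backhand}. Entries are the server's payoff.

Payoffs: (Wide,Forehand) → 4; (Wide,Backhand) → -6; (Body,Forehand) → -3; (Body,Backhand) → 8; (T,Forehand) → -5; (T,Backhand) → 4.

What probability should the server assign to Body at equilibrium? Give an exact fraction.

Row minima: Wide → -6, Body → -3, T → -5; maximin = -3.
Column maxima: Forehand → 4, Backhand → 8; minimax = 4.
-3 ≠ 4, so there is no saddle point; optimal play is mixed.
T is strictly dominated by Body, so the server never plays it.
On the remaining 2×2 (Wide, Body vs Forehand, Backhand):
Let the server play Wide with probability p. Expected payoff against Forehand: 4p + (-3)(1−p) = 7p − 3; against Backhand: (-6)p + 8(1−p) = −14p + 8.
Setting these equal: 7p − 3 = −14p + 8 ⇒ 21p = 11 ⇒ p = 11/21, and the value is (7)·(11/21) − 3 = 2/3.
For the receiver: with q = P(Forehand), equating Wide's and Body's payoffs gives 10q − 6 = −11q + 8 ⇒ q = 2/3.

10/21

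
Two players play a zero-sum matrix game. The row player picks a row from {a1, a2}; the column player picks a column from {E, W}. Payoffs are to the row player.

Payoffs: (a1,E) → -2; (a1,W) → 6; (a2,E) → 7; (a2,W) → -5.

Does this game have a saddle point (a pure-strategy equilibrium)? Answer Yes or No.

No

Row minima: a1 → -2, a2 → -5; maximin = -2.
Column maxima: E → 7, W → 6; minimax = 6.
-2 ≠ 6, so no pure-strategy equilibrium exists.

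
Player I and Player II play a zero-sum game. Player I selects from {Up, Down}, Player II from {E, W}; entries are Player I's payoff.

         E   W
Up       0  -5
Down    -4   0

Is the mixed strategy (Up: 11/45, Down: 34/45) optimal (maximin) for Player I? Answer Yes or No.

No

Against E this mix gives (11/45)·0 + (34/45)·(-4) = -136/45.
Against W this mix gives (11/45)·(-5) + (34/45)·0 = -11/9.
Player II will play E, holding Player I to -136/45. Shifting weight toward the row that does better against E would raise this floor (the equalizing mix achieves -20/9 against both E and W), so the proposed strategy is not optimal.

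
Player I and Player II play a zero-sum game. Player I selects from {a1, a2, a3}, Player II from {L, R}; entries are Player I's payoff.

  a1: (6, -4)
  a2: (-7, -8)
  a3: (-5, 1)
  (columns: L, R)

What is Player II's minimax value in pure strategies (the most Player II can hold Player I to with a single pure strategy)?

1

Column maxima: L → 6, R → 1.
The smallest of these is 1.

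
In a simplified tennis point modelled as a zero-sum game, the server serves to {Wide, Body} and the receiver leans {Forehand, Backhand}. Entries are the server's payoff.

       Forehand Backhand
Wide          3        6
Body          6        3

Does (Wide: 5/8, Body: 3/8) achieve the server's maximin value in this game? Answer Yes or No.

Against Forehand this mix gives (5/8)·3 + (3/8)·6 = 33/8.
Against Backhand this mix gives (5/8)·6 + (3/8)·3 = 39/8.
The receiver will play Forehand, holding the server to 33/8. Shifting weight toward the row that does better against Forehand would raise this floor (the equalizing mix achieves 9/2 against both Forehand and Backhand), so the proposed strategy is not optimal.

No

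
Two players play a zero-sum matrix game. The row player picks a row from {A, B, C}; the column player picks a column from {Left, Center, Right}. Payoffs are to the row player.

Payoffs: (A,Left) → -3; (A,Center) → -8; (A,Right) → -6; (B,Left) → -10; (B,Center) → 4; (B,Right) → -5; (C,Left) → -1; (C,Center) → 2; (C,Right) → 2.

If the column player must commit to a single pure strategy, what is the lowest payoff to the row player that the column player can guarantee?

-1

Column maxima: Left → -1, Center → 4, Right → 2.
The smallest of these is -1.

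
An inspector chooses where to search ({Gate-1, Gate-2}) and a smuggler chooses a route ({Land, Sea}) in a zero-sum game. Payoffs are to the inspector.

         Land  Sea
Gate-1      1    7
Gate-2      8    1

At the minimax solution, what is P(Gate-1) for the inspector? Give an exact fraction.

7/13

Row minima: Gate-1 → 1, Gate-2 → 1; maximin = 1.
Column maxima: Land → 8, Sea → 7; minimax = 7.
1 ≠ 7, so there is no saddle point; optimal play is mixed.
Let the inspector play Gate-1 with probability p. Expected payoff against Land: 1p + 8(1−p) = −7p + 8; against Sea: 7p + 1(1−p) = 6p + 1.
Setting these equal: −7p + 8 = 6p + 1 ⇒ −13p = -7 ⇒ p = 7/13, and the value is (-7)·(7/13) + 8 = 55/13.
For the smuggler: with q = P(Land), equating Gate-1's and Gate-2's payoffs gives −6q + 7 = 7q + 1 ⇒ q = 6/13.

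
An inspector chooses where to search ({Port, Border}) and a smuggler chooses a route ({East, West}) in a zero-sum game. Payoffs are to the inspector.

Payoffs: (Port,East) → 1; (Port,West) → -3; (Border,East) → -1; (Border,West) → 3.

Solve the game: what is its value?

0

Row minima: Port → -3, Border → -1; maximin = -1.
Column maxima: East → 1, West → 3; minimax = 1.
-1 ≠ 1, so there is no saddle point; optimal play is mixed.
Let the inspector play Port with probability p. Expected payoff against East: 1p + (-1)(1−p) = 2p − 1; against West: (-3)p + 3(1−p) = −6p + 3.
Setting these equal: 2p − 1 = −6p + 3 ⇒ 8p = 4 ⇒ p = 1/2, and the value is (2)·(1/2) − 1 = 0.
For the smuggler: with q = P(East), equating Port's and Border's payoffs gives 4q − 3 = −4q + 3 ⇒ q = 3/4.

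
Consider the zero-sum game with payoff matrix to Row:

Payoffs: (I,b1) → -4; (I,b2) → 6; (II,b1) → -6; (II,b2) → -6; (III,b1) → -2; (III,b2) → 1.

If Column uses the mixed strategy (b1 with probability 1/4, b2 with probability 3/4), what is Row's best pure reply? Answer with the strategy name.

I

Expected payoff of I: (1/4)·(-4) + (3/4)·6 = 7/2.
Expected payoff of II: (1/4)·(-6) + (3/4)·(-6) = -6.
Expected payoff of III: (1/4)·(-2) + (3/4)·1 = 1/4.
The largest is 7/2, so Row's best response is I.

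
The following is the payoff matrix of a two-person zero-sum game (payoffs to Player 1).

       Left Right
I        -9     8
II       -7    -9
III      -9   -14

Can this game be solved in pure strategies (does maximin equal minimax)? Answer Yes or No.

No

Row minima: I → -9, II → -9, III → -14; maximin = -9.
Column maxima: Left → -7, Right → 8; minimax = -7.
-9 ≠ -7, so no pure-strategy equilibrium exists.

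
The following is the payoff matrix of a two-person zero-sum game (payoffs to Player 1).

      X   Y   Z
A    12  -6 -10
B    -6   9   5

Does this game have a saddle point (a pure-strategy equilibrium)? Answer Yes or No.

Row minima: A → -10, B → -6; maximin = -6.
Column maxima: X → 12, Y → 9, Z → 5; minimax = 5.
-6 ≠ 5, so no pure-strategy equilibrium exists.

No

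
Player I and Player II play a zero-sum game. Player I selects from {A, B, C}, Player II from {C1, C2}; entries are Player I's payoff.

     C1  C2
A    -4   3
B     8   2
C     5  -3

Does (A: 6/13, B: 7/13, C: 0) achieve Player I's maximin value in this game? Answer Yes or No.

Yes

Against C1 this mix gives (6/13)·(-4) + (7/13)·8 = 32/13.
Against C2 this mix gives (6/13)·3 + (7/13)·2 = 32/13.
All of Player II's active replies (C1, C2) yield 32/13, and no column does worse for Player I. The mix makes Player II indifferent and guarantees 32/13, so it is optimal.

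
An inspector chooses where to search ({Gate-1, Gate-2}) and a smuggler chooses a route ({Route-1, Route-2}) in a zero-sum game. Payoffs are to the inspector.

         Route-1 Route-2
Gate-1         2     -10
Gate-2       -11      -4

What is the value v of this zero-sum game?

-118/19

Row minima: Gate-1 → -10, Gate-2 → -11; maximin = -10.
Column maxima: Route-1 → 2, Route-2 → -4; minimax = -4.
-10 ≠ -4, so there is no saddle point; optimal play is mixed.
Let the inspector play Gate-1 with probability p. Expected payoff against Route-1: 2p + (-11)(1−p) = 13p − 11; against Route-2: (-10)p + (-4)(1−p) = −6p − 4.
Setting these equal: 13p − 11 = −6p − 4 ⇒ 19p = 7 ⇒ p = 7/19, and the value is (13)·(7/19) − 11 = -118/19.
For the smuggler: with q = P(Route-1), equating Gate-1's and Gate-2's payoffs gives 12q − 10 = −7q − 4 ⇒ q = 6/19.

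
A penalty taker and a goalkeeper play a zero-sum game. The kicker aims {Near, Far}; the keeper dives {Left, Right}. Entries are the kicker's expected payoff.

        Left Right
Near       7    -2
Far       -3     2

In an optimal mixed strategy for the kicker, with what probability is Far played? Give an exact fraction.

Row minima: Near → -2, Far → -3; maximin = -2.
Column maxima: Left → 7, Right → 2; minimax = 2.
-2 ≠ 2, so there is no saddle point; optimal play is mixed.
Let the kicker play Near with probability p. Expected payoff against Left: 7p + (-3)(1−p) = 10p − 3; against Right: (-2)p + 2(1−p) = −4p + 2.
Setting these equal: 10p − 3 = −4p + 2 ⇒ 14p = 5 ⇒ p = 5/14, and the value is (10)·(5/14) − 3 = 4/7.
For the keeper: with q = P(Left), equating Near's and Far's payoffs gives 9q − 2 = −5q + 2 ⇒ q = 2/7.

9/14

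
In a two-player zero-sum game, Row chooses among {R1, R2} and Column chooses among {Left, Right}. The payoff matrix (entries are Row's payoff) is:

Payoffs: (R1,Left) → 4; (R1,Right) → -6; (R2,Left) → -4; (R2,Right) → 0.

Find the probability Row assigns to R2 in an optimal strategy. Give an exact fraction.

5/7

Row minima: R1 → -6, R2 → -4; maximin = -4.
Column maxima: Left → 4, Right → 0; minimax = 0.
-4 ≠ 0, so there is no saddle point; optimal play is mixed.
Let Row play R1 with probability p. Expected payoff against Left: 4p + (-4)(1−p) = 8p − 4; against Right: (-6)p + 0(1−p) = −6p.
Setting these equal: 8p − 4 = −6p ⇒ 14p = 4 ⇒ p = 2/7, and the value is (8)·(2/7) − 4 = -12/7.
For Column: with q = P(Left), equating R1's and R2's payoffs gives 10q − 6 = −4q ⇒ q = 3/7.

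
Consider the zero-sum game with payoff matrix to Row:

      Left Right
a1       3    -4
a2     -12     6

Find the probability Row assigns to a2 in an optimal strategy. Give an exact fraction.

Row minima: a1 → -4, a2 → -12; maximin = -4.
Column maxima: Left → 3, Right → 6; minimax = 3.
-4 ≠ 3, so there is no saddle point; optimal play is mixed.
Let Row play a1 with probability p. Expected payoff against Left: 3p + (-12)(1−p) = 15p − 12; against Right: (-4)p + 6(1−p) = −10p + 6.
Setting these equal: 15p − 12 = −10p + 6 ⇒ 25p = 18 ⇒ p = 18/25, and the value is (15)·(18/25) − 12 = -6/5.
For Column: with q = P(Left), equating a1's and a2's payoffs gives 7q − 4 = −18q + 6 ⇒ q = 2/5.

7/25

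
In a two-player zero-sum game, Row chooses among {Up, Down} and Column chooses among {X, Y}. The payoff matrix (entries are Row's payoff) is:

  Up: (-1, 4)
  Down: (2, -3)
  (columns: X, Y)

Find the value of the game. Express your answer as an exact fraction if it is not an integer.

Row minima: Up → -1, Down → -3; maximin = -1.
Column maxima: X → 2, Y → 4; minimax = 2.
-1 ≠ 2, so there is no saddle point; optimal play is mixed.
Let Row play Up with probability p. Expected payoff against X: (-1)p + 2(1−p) = −3p + 2; against Y: 4p + (-3)(1−p) = 7p − 3.
Setting these equal: −3p + 2 = 7p − 3 ⇒ −10p = -5 ⇒ p = 1/2, and the value is (-3)·(1/2) + 2 = 1/2.
For Column: with q = P(X), equating Up's and Down's payoffs gives −5q + 4 = 5q − 3 ⇒ q = 7/10.

1/2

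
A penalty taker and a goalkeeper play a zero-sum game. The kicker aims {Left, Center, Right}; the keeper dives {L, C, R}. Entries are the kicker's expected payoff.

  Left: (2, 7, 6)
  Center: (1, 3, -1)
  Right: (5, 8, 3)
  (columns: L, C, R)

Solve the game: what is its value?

Row minima: Left → 2, Center → -1, Right → 3; maximin = 3.
Column maxima: L → 5, C → 8, R → 6; minimax = 5.
3 ≠ 5, so there is no saddle point; optimal play is mixed.
Center is strictly dominated by Left, so the kicker never plays it.
C is strictly dominated by L (it gives the kicker strictly more in every row), so the keeper never plays it.
On the remaining 2×2 (Left, Right vs L, R):
Let the kicker play Left with probability p. Expected payoff against L: 2p + 5(1−p) = −3p + 5; against R: 6p + 3(1−p) = 3p + 3.
Setting these equal: −3p + 5 = 3p + 3 ⇒ −6p = -2 ⇒ p = 1/3, and the value is (-3)·(1/3) + 5 = 4.
For the keeper: with q = P(L), equating Left's and Right's payoffs gives −4q + 6 = 2q + 3 ⇒ q = 1/2.

4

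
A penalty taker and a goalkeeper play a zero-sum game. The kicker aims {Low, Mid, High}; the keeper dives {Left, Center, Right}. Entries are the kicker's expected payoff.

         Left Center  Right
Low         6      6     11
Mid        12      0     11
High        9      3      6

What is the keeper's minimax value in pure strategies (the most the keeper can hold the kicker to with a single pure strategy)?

Column maxima: Left → 12, Center → 6, Right → 11.
The smallest of these is 6.

6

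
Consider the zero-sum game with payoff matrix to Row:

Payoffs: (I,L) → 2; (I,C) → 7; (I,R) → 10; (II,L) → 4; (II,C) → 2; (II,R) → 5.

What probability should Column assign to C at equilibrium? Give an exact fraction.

Row minima: I → 2, II → 2; maximin = 2.
Column maxima: L → 4, C → 7, R → 10; minimax = 4.
2 ≠ 4, so there is no saddle point; optimal play is mixed.
R is strictly dominated by L (it gives Row strictly more in every row), so Column never plays it.
On the remaining 2×2 (I, II vs L, C):
Let Row play I with probability p. Expected payoff against L: 2p + 4(1−p) = −2p + 4; against C: 7p + 2(1−p) = 5p + 2.
Setting these equal: −2p + 4 = 5p + 2 ⇒ −7p = -2 ⇒ p = 2/7, and the value is (-2)·(2/7) + 4 = 24/7.
For Column: with q = P(L), equating I's and II's payoffs gives −5q + 7 = 2q + 2 ⇒ q = 5/7.

2/7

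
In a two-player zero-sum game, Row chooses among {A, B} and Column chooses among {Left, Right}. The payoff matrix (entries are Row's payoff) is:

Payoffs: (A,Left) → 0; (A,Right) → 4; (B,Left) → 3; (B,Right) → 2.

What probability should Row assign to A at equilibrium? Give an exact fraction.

Row minima: A → 0, B → 2; maximin = 2.
Column maxima: Left → 3, Right → 4; minimax = 3.
2 ≠ 3, so there is no saddle point; optimal play is mixed.
Let Row play A with probability p. Expected payoff against Left: 0p + 3(1−p) = −3p + 3; against Right: 4p + 2(1−p) = 2p + 2.
Setting these equal: −3p + 3 = 2p + 2 ⇒ −5p = -1 ⇒ p = 1/5, and the value is (-3)·(1/5) + 3 = 12/5.
For Column: with q = P(Left), equating A's and B's payoffs gives −4q + 4 = q + 2 ⇒ q = 2/5.

1/5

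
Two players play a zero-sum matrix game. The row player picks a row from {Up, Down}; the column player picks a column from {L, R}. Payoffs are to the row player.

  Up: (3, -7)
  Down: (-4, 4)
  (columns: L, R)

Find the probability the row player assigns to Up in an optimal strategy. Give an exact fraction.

Row minima: Up → -7, Down → -4; maximin = -4.
Column maxima: L → 3, R → 4; minimax = 3.
-4 ≠ 3, so there is no saddle point; optimal play is mixed.
Let the row player play Up with probability p. Expected payoff against L: 3p + (-4)(1−p) = 7p − 4; against R: (-7)p + 4(1−p) = −11p + 4.
Setting these equal: 7p − 4 = −11p + 4 ⇒ 18p = 8 ⇒ p = 4/9, and the value is (7)·(4/9) − 4 = -8/9.
For the column player: with q = P(L), equating Up's and Down's payoffs gives 10q − 7 = −8q + 4 ⇒ q = 11/18.

4/9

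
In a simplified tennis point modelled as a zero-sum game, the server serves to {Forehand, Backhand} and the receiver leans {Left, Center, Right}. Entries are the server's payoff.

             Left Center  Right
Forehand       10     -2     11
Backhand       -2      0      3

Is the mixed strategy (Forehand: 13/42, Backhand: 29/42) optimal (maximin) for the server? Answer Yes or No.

Against Left this mix gives (13/42)·10 + (29/42)·(-2) = 12/7.
Against Center this mix gives (13/42)·(-2) + (29/42)·0 = -13/21.
Against Right this mix gives (13/42)·11 + (29/42)·3 = 115/21.
The receiver will play Center, holding the server to -13/21. Shifting weight toward the row that does better against Center would raise this floor (the equalizing mix achieves -2/7 against both Center and Left), so the proposed strategy is not optimal.

No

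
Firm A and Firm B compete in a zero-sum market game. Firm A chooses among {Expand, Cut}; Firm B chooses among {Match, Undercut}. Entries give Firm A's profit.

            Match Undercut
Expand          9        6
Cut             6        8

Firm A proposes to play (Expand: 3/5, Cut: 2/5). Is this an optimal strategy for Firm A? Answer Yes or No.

Against Match this mix gives (3/5)·9 + (2/5)·6 = 39/5.
Against Undercut this mix gives (3/5)·6 + (2/5)·8 = 34/5.
Firm B will play Undercut, holding Firm A to 34/5. Shifting weight toward the row that does better against Undercut would raise this floor (the equalizing mix achieves 36/5 against both Undercut and Match), so the proposed strategy is not optimal.

No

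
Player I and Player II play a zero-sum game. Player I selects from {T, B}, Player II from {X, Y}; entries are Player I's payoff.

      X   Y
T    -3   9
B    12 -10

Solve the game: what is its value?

Row minima: T → -3, B → -10; maximin = -3.
Column maxima: X → 12, Y → 9; minimax = 9.
-3 ≠ 9, so there is no saddle point; optimal play is mixed.
Let Player I play T with probability p. Expected payoff against X: (-3)p + 12(1−p) = −15p + 12; against Y: 9p + (-10)(1−p) = 19p − 10.
Setting these equal: −15p + 12 = 19p − 10 ⇒ −34p = -22 ⇒ p = 11/17, and the value is (-15)·(11/17) + 12 = 39/17.
For Player II: with q = P(X), equating T's and B's payoffs gives −12q + 9 = 22q − 10 ⇒ q = 19/34.

39/17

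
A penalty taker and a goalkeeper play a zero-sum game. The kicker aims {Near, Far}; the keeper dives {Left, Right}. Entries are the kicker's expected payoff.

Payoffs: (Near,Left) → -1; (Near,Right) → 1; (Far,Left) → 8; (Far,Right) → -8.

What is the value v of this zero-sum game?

0

Row minima: Near → -1, Far → -8; maximin = -1.
Column maxima: Left → 8, Right → 1; minimax = 1.
-1 ≠ 1, so there is no saddle point; optimal play is mixed.
Let the kicker play Near with probability p. Expected payoff against Left: (-1)p + 8(1−p) = −9p + 8; against Right: 1p + (-8)(1−p) = 9p − 8.
Setting these equal: −9p + 8 = 9p − 8 ⇒ −18p = -16 ⇒ p = 8/9, and the value is (-9)·(8/9) + 8 = 0.
For the keeper: with q = P(Left), equating Near's and Far's payoffs gives −2q + 1 = 16q − 8 ⇒ q = 1/2.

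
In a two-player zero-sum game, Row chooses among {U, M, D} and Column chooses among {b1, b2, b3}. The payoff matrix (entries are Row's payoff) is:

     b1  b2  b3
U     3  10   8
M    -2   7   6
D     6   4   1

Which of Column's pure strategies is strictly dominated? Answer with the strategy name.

b2

b3 holds Row's payoff strictly below b2 in every row: 8 < 10, 6 < 7, 1 < 4.
So b2 is strictly dominated for Column.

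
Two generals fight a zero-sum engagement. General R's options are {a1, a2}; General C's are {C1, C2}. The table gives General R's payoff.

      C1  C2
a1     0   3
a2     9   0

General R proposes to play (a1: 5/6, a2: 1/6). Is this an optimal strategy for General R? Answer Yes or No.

No

Against C1 this mix gives (5/6)·0 + (1/6)·9 = 3/2.
Against C2 this mix gives (5/6)·3 + (1/6)·0 = 5/2.
General C will play C1, holding General R to 3/2. Shifting weight toward the row that does better against C1 would raise this floor (the equalizing mix achieves 9/4 against both C1 and C2), so the proposed strategy is not optimal.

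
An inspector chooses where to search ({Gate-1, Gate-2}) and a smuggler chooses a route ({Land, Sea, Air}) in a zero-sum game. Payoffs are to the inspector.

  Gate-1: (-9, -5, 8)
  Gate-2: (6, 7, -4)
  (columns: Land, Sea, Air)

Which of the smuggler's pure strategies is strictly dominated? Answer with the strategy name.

Sea

Land holds the inspector's payoff strictly below Sea in every row: -9 < -5, 6 < 7.
So Sea is strictly dominated for the smuggler.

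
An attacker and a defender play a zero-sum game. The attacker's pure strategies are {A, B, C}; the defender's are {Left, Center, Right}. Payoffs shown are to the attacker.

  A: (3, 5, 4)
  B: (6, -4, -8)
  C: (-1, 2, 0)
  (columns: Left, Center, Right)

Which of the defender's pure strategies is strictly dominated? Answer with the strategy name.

Right holds the attacker's payoff strictly below Center in every row: 4 < 5, -8 < -4, 0 < 2.
So Center is strictly dominated for the defender.

Center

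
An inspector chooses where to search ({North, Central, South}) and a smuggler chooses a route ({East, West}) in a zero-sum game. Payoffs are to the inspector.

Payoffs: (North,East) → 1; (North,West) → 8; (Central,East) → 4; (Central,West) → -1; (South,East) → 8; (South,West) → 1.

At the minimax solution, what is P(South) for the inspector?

Row minima: North → 1, Central → -1, South → 1; maximin = 1.
Column maxima: East → 8, West → 8; minimax = 8.
1 ≠ 8, so there is no saddle point; optimal play is mixed.
Central is strictly dominated by South, so the inspector never plays it.
On the remaining 2×2 (North, South vs East, West):
Let the inspector play North with probability p. Expected payoff against East: 1p + 8(1−p) = −7p + 8; against West: 8p + 1(1−p) = 7p + 1.
Setting these equal: −7p + 8 = 7p + 1 ⇒ −14p = -7 ⇒ p = 1/2, and the value is (-7)·(1/2) + 8 = 9/2.
For the smuggler: with q = P(East), equating North's and South's payoffs gives −7q + 8 = 7q + 1 ⇒ q = 1/2.

1/2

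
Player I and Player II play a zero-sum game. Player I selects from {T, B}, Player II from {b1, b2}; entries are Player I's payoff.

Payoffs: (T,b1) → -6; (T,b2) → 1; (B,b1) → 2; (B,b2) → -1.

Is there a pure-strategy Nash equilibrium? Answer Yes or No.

No

Row minima: T → -6, B → -1; maximin = -1.
Column maxima: b1 → 2, b2 → 1; minimax = 1.
-1 ≠ 1, so no pure-strategy equilibrium exists.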